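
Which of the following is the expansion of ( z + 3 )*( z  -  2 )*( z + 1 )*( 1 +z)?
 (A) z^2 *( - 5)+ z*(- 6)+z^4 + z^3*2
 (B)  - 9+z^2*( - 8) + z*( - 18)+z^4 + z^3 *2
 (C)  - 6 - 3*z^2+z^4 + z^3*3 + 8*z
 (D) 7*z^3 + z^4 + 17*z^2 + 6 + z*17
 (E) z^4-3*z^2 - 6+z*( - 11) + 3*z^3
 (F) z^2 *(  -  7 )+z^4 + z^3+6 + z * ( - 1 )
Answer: E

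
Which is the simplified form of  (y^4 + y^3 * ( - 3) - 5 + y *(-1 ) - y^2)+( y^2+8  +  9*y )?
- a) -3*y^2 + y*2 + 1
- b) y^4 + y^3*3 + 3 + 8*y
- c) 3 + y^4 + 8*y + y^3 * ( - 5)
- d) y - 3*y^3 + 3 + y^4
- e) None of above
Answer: e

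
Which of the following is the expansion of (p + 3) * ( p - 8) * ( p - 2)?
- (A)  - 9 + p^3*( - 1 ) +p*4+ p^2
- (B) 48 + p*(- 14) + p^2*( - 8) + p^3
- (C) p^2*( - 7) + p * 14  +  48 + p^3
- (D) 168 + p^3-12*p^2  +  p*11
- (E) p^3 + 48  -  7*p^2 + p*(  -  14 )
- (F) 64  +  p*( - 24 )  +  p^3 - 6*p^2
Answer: E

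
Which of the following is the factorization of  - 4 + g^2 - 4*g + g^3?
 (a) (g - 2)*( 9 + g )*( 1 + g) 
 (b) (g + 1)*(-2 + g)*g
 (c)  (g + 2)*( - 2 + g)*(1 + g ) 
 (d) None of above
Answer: c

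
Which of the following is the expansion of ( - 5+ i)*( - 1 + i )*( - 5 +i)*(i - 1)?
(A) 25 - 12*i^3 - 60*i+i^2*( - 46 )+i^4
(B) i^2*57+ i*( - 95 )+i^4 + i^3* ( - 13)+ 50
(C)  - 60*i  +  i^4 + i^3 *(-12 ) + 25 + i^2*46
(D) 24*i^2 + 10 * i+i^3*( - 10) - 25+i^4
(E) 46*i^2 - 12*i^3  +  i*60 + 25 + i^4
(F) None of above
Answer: C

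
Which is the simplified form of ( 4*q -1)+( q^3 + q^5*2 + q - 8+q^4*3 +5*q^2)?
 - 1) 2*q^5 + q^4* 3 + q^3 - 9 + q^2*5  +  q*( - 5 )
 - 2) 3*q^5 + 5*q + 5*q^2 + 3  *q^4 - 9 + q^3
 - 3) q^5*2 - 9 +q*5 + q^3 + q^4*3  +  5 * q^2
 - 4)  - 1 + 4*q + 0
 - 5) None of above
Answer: 3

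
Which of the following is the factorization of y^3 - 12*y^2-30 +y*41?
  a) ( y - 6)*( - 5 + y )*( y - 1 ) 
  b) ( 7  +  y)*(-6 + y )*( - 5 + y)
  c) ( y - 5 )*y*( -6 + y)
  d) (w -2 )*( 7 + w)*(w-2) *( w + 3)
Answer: a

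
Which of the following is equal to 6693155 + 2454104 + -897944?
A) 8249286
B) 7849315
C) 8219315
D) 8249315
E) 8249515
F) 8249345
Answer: D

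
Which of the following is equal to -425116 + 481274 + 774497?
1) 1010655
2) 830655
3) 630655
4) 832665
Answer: 2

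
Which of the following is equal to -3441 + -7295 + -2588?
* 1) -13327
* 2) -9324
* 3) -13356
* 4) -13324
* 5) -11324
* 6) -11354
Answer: 4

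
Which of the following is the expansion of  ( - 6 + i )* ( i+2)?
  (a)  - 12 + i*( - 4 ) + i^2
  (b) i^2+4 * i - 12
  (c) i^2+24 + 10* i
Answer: a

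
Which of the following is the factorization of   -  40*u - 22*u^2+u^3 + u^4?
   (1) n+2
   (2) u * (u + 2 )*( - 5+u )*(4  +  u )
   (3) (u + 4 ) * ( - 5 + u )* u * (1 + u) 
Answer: 2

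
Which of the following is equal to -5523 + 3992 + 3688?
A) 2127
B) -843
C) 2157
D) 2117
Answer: C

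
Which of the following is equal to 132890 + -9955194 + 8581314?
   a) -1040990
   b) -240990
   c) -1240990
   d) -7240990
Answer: c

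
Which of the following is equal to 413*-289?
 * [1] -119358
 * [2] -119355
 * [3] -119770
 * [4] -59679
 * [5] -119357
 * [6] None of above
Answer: 5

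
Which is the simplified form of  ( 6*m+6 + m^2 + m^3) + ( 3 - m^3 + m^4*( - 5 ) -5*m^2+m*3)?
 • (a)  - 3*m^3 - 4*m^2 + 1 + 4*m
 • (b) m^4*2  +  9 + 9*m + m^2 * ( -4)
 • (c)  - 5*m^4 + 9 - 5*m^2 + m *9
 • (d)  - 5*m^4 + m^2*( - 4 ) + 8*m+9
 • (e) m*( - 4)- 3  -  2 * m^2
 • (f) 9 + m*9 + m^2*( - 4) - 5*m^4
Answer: f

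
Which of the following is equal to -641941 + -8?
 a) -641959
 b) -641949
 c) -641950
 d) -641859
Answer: b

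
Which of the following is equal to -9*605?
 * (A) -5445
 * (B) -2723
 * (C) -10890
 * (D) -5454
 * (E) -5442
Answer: A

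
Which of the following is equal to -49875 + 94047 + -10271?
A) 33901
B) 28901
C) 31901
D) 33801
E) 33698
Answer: A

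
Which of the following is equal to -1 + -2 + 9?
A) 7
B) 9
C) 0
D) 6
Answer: D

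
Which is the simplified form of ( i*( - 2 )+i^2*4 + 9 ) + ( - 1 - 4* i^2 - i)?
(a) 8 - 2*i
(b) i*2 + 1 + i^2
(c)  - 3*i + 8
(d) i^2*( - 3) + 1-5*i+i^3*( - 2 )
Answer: c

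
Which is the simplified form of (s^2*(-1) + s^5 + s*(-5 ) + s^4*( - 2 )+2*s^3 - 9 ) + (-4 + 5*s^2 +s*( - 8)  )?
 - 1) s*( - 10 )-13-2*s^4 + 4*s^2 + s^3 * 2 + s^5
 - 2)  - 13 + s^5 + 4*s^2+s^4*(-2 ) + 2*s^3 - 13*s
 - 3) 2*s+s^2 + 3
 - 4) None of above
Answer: 2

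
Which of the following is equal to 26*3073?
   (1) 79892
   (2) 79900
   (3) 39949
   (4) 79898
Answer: 4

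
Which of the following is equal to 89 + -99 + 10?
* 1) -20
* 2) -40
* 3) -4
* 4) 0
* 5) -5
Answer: 4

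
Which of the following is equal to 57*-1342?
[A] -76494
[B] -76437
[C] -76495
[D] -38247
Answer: A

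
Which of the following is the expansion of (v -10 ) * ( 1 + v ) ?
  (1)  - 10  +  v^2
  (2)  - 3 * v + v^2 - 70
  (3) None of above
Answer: 3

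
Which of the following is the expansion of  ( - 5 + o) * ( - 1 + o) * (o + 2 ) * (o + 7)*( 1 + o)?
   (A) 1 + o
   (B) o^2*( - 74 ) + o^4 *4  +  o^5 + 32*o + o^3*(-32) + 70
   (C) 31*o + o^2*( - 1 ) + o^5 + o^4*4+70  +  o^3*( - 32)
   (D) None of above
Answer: D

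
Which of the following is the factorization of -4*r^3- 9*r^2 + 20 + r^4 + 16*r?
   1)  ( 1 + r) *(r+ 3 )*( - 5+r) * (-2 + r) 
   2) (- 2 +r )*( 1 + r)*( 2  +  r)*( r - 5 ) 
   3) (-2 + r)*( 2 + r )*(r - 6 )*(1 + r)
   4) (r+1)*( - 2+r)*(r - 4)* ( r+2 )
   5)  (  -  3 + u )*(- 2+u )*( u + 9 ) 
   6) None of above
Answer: 2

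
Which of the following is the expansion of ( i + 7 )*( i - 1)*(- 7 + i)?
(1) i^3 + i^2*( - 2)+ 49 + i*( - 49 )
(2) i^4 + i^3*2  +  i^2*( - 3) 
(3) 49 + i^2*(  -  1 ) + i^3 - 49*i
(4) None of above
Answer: 3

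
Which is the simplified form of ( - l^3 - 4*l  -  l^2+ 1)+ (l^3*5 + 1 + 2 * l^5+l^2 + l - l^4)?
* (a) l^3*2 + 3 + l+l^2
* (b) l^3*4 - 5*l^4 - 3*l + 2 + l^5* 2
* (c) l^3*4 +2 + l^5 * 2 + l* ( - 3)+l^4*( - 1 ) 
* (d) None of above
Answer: c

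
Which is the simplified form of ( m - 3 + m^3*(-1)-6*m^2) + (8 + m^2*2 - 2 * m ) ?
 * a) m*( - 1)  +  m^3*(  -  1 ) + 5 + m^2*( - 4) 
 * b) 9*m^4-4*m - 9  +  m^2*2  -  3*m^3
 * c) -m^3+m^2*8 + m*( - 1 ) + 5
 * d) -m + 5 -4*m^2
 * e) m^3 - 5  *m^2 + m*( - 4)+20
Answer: a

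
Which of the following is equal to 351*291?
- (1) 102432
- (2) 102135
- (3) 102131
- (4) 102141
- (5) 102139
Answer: 4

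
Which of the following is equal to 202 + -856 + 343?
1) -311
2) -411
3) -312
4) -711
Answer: 1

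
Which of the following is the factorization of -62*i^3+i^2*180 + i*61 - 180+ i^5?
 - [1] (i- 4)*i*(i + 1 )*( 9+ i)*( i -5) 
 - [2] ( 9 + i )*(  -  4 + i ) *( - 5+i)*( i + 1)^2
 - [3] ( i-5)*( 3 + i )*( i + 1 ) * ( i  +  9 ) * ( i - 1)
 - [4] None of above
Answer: 4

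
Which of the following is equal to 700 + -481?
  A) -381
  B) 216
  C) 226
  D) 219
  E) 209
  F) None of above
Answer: D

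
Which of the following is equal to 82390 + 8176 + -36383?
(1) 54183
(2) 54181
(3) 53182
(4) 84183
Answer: 1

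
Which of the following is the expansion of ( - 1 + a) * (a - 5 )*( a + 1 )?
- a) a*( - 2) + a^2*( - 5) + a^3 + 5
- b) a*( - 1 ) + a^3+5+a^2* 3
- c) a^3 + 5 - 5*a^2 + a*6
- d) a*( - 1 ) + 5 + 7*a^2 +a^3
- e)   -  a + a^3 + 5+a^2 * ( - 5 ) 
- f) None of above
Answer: e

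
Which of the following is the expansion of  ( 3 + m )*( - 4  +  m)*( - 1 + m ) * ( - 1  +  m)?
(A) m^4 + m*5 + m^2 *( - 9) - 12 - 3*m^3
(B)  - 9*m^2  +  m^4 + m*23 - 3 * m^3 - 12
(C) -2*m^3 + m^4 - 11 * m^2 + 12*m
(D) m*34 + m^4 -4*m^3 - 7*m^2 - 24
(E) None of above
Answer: B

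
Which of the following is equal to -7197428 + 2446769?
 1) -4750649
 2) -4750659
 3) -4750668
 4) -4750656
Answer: 2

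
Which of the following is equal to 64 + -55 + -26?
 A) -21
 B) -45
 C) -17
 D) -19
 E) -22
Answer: C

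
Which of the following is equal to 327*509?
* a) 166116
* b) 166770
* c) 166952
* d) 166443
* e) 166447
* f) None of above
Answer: d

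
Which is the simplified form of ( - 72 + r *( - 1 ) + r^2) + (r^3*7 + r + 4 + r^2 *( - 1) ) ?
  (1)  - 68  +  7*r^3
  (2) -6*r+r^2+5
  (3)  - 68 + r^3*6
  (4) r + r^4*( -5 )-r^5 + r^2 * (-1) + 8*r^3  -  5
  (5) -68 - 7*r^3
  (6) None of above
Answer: 1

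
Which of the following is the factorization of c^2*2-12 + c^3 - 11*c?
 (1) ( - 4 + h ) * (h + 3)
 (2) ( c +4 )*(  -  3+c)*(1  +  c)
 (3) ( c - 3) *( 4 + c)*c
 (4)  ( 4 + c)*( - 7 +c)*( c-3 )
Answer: 2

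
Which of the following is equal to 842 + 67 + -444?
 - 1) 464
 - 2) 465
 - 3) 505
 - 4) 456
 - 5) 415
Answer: 2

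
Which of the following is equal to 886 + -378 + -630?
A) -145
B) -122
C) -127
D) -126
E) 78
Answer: B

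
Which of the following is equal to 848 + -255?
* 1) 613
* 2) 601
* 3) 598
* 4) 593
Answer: 4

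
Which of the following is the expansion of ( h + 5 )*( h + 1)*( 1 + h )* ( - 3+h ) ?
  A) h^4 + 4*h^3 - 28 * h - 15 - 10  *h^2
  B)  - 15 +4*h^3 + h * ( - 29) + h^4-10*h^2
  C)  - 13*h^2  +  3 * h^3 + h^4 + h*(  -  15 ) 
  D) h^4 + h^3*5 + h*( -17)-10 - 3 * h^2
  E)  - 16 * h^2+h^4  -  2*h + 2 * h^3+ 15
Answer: A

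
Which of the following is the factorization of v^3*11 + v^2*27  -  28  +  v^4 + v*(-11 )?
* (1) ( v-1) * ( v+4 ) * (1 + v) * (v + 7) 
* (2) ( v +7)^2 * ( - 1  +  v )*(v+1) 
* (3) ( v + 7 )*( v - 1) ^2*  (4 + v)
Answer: 1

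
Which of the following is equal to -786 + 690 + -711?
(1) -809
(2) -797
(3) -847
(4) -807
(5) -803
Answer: 4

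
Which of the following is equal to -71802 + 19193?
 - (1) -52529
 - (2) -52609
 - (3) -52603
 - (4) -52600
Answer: 2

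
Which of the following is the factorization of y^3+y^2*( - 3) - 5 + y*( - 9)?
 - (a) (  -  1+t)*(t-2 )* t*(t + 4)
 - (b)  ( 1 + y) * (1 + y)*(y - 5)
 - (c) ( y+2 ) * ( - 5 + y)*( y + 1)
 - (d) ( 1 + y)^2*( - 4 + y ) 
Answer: b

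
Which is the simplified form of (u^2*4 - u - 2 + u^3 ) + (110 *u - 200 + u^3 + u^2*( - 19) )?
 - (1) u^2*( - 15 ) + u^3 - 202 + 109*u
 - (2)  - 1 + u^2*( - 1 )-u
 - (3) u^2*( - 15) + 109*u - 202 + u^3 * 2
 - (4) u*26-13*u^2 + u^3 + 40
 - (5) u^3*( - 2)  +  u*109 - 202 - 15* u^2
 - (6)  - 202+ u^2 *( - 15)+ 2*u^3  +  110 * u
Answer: 3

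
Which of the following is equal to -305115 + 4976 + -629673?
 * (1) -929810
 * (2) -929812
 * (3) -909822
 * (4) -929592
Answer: 2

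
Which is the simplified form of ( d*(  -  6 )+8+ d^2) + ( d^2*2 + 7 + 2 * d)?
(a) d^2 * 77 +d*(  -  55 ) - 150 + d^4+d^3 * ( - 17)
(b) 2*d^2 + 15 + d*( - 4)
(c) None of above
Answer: c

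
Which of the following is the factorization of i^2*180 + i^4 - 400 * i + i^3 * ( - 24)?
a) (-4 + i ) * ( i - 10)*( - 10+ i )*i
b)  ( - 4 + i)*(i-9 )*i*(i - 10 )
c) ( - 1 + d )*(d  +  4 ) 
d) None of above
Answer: a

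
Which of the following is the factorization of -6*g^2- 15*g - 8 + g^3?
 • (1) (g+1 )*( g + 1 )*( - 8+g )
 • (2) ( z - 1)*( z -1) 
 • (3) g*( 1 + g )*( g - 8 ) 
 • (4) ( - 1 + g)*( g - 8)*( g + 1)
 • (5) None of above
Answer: 1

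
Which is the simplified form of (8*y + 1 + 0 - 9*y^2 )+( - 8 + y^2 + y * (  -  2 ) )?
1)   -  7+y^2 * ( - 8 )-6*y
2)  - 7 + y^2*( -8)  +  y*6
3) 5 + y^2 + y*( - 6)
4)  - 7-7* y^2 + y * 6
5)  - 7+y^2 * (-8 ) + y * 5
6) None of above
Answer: 2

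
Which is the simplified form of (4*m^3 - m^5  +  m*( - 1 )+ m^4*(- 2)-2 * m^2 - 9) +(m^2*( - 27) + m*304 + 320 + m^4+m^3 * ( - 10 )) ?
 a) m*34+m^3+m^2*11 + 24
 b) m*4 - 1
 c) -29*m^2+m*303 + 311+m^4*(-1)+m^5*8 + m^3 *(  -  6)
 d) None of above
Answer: d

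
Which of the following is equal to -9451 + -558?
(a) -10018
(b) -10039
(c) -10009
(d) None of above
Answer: c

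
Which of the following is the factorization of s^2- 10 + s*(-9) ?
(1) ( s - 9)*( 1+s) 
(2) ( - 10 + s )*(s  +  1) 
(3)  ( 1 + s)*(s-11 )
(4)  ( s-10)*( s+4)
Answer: 2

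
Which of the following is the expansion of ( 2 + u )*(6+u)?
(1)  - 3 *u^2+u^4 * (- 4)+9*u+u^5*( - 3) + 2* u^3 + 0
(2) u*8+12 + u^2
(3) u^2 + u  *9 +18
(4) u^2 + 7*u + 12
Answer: 2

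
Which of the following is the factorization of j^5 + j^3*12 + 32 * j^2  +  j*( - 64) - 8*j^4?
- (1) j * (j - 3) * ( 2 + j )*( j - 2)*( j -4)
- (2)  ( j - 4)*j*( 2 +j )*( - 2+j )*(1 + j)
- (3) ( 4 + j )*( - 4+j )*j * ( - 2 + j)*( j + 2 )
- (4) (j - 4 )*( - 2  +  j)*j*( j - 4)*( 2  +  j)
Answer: 4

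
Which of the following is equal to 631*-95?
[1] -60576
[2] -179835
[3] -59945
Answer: 3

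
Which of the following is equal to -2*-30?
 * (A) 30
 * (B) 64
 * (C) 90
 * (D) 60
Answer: D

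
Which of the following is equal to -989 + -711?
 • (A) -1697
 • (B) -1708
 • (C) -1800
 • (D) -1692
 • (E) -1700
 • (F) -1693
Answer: E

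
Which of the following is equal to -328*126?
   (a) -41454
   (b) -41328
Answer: b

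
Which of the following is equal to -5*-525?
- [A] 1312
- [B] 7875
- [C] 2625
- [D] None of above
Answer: C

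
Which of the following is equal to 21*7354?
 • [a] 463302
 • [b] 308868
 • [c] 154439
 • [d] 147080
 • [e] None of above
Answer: e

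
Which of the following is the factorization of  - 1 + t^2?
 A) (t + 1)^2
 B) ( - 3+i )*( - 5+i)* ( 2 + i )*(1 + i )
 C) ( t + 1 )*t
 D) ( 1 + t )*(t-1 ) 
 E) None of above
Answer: D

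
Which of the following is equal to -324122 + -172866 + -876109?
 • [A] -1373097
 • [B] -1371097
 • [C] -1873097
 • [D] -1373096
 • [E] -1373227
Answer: A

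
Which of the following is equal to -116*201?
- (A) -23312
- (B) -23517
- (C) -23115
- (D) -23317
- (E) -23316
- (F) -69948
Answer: E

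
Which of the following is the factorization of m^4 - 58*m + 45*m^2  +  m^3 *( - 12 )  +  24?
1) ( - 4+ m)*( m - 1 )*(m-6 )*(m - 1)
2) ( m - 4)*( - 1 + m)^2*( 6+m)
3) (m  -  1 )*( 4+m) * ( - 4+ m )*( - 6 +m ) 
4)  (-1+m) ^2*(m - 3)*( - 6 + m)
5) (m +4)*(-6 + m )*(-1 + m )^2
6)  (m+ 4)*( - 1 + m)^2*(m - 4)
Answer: 1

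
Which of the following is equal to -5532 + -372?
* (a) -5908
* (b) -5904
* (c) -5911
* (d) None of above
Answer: b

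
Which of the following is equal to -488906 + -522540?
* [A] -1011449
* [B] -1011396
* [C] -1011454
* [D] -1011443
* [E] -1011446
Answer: E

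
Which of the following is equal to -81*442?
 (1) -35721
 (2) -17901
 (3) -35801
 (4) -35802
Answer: 4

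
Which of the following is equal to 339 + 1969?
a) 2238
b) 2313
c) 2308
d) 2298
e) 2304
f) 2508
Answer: c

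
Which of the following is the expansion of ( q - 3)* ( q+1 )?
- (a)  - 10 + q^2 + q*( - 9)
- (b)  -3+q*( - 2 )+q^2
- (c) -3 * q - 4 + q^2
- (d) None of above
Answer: b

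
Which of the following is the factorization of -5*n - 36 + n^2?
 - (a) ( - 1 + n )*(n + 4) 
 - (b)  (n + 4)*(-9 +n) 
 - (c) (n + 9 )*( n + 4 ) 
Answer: b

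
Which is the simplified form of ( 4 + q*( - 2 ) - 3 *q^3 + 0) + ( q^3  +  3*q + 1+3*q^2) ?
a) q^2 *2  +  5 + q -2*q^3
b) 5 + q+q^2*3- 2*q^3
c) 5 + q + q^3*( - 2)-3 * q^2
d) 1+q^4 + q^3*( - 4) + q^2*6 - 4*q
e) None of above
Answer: b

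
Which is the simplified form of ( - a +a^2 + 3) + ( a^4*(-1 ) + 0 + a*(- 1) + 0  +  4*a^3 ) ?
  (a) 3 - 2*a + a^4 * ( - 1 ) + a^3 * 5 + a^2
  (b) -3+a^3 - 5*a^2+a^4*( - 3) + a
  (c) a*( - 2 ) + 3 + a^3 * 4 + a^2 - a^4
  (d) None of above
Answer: c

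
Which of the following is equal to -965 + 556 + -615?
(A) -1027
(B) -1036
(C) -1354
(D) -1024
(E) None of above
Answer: D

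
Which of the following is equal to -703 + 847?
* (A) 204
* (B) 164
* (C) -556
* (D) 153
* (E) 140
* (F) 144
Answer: F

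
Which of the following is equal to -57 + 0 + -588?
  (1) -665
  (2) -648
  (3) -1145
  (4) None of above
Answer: 4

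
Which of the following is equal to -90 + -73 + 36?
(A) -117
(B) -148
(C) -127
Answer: C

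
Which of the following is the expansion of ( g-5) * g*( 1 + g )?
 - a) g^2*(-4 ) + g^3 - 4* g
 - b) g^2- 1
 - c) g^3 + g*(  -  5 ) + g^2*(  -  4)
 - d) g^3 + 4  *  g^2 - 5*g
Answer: c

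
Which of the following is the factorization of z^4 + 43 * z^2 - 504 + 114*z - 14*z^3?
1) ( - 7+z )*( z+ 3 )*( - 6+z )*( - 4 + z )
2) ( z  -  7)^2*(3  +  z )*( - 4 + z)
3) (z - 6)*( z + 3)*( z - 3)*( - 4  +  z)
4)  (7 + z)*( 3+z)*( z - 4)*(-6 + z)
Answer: 1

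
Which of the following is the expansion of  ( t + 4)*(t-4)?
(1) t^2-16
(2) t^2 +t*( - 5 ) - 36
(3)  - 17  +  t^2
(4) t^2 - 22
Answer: 1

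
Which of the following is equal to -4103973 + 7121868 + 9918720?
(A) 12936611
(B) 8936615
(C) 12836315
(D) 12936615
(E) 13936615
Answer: D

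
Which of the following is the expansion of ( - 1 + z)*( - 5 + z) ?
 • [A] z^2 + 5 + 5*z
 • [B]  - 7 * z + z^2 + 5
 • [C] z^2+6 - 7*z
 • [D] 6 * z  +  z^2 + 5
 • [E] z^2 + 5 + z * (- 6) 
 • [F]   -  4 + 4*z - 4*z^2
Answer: E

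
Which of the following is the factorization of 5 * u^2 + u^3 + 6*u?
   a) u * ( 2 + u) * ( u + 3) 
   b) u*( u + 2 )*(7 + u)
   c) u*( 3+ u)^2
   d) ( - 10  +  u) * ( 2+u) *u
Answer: a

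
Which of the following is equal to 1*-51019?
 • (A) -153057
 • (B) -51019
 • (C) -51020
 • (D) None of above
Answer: B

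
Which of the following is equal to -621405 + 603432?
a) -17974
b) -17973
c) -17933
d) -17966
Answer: b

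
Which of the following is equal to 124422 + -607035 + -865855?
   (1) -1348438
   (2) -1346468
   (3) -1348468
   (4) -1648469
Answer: 3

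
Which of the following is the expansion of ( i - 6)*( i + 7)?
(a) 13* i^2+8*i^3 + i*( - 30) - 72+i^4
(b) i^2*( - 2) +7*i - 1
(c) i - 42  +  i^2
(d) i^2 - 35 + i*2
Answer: c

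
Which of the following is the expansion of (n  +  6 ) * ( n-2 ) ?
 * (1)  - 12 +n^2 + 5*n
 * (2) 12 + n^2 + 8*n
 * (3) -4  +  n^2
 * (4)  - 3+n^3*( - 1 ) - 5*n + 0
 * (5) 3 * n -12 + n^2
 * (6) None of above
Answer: 6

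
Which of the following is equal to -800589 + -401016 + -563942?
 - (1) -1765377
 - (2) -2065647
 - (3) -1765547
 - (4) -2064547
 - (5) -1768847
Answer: 3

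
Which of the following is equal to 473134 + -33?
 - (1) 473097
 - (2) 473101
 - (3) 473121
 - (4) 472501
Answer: 2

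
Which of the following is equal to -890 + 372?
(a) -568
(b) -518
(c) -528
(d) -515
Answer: b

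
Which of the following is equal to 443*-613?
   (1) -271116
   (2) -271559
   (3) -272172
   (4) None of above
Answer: 2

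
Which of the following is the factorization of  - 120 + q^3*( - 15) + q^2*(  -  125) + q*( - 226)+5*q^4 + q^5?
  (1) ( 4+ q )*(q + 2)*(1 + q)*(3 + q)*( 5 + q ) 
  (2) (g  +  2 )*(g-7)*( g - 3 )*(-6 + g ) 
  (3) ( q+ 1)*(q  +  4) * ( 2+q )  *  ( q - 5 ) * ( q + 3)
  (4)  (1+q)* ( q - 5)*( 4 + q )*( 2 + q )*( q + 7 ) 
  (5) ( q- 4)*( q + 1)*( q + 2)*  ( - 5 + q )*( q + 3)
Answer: 3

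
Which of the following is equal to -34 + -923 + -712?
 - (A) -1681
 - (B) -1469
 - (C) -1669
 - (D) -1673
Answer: C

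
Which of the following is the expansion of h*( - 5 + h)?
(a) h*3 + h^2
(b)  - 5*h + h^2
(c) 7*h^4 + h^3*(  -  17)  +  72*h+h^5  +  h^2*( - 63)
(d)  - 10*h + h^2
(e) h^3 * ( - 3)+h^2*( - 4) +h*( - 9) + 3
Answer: b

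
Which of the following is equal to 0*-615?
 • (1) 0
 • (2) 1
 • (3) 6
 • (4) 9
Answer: 1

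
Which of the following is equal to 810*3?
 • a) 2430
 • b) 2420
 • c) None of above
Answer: a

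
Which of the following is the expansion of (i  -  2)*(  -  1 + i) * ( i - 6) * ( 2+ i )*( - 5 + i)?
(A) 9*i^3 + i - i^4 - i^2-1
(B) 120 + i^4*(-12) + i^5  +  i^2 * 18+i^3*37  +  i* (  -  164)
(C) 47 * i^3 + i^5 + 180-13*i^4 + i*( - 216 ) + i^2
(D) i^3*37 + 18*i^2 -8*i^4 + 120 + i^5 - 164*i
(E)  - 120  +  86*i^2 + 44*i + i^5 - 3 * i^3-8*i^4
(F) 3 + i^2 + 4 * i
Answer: B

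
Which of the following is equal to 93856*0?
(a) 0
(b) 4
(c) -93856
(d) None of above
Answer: a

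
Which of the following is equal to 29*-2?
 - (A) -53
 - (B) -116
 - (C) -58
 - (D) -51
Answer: C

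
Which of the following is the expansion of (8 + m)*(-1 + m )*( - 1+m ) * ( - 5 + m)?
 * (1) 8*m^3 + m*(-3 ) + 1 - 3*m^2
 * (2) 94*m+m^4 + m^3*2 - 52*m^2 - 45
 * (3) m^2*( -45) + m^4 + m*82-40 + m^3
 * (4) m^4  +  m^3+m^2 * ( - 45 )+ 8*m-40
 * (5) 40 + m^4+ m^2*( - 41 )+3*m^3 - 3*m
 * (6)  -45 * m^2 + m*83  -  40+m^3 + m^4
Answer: 6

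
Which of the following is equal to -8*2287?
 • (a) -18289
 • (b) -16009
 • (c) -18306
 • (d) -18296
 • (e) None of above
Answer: d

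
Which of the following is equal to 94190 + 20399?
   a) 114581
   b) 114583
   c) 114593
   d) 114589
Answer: d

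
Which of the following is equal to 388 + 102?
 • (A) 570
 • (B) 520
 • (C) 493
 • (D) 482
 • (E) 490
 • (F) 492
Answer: E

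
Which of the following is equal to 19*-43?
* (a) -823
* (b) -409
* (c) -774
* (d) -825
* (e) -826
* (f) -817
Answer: f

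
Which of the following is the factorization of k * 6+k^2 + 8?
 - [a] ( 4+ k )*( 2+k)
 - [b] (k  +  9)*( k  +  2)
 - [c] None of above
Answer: a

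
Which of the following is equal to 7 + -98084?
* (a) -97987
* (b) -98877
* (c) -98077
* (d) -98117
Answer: c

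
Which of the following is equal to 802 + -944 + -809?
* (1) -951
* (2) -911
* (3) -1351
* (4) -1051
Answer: 1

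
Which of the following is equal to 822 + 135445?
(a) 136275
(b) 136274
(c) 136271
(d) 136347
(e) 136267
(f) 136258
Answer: e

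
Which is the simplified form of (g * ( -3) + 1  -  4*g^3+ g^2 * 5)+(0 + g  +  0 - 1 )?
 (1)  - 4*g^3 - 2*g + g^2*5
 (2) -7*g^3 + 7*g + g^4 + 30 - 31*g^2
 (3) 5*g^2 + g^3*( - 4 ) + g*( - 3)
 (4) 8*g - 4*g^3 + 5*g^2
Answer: 1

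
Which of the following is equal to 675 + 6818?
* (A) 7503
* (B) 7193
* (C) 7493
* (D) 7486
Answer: C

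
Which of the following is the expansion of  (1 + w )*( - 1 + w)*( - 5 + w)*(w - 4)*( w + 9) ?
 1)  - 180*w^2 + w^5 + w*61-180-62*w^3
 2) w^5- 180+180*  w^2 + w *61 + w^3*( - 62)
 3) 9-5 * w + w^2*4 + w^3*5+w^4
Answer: 2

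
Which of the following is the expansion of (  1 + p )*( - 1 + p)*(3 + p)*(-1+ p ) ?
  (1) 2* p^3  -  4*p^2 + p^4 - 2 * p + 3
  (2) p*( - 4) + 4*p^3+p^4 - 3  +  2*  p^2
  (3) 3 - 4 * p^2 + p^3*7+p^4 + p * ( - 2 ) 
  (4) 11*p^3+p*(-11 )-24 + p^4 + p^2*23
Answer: 1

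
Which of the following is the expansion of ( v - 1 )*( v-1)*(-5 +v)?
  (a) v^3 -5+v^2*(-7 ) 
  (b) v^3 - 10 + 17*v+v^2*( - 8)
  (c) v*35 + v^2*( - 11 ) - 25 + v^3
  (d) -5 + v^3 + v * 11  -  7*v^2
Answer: d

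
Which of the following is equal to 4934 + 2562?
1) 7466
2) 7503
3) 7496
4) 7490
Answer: 3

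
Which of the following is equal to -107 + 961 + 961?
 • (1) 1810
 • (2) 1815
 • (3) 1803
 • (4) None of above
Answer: 2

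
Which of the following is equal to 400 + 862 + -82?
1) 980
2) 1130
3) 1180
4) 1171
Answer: 3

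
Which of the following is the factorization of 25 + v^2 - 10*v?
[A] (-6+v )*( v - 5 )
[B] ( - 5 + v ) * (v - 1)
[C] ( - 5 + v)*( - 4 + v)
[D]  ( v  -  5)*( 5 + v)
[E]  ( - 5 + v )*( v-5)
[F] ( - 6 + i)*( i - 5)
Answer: E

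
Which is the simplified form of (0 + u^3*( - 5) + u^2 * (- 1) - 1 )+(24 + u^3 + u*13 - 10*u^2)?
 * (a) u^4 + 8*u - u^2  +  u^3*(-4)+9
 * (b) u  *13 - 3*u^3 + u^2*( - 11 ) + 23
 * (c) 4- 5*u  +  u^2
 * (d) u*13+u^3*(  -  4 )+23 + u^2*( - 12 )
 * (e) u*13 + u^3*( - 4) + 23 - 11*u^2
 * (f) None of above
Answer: e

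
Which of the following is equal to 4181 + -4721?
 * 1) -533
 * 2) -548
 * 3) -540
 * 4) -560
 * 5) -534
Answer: 3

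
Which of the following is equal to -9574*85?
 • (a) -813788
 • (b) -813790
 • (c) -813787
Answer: b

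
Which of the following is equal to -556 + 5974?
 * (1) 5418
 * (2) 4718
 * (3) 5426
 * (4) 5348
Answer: 1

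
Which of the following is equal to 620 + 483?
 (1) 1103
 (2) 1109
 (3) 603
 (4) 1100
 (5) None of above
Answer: 1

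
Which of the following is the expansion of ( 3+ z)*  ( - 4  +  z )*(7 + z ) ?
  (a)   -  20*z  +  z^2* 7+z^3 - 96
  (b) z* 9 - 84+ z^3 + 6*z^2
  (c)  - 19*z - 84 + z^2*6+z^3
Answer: c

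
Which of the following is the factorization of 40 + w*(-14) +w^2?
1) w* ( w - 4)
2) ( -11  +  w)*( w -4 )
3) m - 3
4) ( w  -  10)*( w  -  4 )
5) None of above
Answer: 4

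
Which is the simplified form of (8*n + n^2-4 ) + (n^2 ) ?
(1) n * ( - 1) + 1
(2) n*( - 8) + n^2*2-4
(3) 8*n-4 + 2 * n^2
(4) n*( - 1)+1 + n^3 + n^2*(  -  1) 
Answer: 3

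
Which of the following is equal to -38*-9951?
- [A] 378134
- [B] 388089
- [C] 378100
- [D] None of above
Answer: D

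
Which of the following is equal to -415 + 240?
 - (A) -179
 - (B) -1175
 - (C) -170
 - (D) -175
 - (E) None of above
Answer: D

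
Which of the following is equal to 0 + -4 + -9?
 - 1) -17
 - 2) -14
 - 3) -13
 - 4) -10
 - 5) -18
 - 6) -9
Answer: 3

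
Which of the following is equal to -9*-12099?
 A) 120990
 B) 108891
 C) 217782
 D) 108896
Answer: B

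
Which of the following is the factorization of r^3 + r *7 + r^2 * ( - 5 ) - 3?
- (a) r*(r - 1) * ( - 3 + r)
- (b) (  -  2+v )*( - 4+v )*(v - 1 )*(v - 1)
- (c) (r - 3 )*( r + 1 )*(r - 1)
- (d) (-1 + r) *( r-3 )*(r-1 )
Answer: d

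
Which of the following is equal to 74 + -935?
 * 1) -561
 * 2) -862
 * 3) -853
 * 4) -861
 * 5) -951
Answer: 4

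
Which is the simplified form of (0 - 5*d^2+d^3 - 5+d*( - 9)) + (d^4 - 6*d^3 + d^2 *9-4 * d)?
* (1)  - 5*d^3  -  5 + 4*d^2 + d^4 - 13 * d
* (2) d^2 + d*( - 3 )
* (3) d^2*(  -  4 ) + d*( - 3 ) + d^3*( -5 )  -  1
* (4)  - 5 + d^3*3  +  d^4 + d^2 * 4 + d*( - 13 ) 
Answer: 1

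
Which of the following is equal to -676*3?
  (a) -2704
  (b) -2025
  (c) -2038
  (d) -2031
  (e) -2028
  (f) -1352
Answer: e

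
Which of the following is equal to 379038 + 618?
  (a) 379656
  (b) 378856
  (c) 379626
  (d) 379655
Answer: a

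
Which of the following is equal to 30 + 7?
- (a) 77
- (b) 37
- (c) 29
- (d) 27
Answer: b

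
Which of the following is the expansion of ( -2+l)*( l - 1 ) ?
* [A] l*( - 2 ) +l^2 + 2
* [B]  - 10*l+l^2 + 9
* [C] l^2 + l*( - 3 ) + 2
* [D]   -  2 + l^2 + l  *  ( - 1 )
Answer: C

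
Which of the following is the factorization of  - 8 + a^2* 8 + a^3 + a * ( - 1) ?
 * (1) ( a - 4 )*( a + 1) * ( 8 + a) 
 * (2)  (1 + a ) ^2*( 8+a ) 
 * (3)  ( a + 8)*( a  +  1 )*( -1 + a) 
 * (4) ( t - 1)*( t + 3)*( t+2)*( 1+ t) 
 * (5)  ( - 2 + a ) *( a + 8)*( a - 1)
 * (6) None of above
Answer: 3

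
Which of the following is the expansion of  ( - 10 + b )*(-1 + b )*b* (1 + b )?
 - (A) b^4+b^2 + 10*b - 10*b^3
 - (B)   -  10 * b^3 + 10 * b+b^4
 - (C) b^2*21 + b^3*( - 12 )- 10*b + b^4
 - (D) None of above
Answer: D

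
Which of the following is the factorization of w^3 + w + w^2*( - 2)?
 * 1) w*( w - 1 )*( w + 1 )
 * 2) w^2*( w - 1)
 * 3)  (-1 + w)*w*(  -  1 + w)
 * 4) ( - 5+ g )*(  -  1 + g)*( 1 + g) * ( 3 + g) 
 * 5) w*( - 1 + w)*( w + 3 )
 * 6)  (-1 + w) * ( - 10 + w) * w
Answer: 3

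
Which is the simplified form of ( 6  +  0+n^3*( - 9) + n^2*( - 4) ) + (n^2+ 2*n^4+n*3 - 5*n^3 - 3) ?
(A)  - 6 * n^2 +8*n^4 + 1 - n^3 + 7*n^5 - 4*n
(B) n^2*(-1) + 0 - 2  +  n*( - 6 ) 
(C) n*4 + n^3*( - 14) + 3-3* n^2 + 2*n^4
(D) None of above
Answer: D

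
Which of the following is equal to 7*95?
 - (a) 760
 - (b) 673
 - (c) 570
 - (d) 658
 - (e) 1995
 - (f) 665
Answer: f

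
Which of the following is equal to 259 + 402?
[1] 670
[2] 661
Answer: 2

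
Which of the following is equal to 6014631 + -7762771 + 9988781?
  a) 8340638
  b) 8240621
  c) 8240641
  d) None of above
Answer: c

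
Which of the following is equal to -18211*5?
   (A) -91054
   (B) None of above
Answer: B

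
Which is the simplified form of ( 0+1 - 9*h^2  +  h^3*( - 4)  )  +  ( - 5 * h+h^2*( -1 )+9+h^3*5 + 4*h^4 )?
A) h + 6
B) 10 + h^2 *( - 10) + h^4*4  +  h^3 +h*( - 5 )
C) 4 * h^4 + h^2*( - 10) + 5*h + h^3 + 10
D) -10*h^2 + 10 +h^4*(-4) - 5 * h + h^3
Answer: B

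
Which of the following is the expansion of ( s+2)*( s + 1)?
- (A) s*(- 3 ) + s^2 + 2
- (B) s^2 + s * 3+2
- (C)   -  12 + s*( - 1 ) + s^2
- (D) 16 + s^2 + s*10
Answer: B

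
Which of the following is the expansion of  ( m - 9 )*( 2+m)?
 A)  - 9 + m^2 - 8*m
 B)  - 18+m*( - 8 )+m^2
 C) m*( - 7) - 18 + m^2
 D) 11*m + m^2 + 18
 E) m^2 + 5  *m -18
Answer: C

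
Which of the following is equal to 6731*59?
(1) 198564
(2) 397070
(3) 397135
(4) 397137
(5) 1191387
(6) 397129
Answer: 6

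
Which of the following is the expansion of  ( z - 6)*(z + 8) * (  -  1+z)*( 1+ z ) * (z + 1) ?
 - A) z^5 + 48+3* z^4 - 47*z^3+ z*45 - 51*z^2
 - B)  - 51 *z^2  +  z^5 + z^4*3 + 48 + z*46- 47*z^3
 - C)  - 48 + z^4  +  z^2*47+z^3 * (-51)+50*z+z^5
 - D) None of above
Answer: B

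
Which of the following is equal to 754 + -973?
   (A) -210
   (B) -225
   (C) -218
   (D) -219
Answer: D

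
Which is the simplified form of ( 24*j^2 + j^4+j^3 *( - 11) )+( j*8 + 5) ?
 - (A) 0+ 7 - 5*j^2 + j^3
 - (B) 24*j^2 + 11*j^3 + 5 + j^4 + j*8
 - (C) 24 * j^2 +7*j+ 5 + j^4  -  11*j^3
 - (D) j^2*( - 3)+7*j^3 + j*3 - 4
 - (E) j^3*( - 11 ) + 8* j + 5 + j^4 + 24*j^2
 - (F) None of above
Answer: E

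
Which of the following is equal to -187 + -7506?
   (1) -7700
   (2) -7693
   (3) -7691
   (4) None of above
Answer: 2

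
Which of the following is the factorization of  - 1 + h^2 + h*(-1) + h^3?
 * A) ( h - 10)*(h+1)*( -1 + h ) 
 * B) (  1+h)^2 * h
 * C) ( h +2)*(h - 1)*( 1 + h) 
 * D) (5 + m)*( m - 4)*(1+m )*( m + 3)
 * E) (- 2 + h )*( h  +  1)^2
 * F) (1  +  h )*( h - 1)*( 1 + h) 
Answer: F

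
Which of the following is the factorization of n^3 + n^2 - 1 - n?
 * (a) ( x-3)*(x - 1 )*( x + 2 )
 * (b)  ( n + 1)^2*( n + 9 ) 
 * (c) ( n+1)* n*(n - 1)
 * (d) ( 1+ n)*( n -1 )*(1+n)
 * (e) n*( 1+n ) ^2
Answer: d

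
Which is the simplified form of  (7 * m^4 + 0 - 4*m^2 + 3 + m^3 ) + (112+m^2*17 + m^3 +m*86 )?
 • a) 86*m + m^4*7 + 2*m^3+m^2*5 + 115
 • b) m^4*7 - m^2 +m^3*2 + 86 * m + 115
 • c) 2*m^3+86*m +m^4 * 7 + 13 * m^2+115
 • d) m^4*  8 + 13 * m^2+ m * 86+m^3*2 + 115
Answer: c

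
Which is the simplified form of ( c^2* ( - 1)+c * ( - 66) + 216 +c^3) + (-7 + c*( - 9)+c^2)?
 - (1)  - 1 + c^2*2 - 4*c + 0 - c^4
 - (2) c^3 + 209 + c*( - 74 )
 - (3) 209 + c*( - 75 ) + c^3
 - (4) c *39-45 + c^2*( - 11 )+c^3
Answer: 3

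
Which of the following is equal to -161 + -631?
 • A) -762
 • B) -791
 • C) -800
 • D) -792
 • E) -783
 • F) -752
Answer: D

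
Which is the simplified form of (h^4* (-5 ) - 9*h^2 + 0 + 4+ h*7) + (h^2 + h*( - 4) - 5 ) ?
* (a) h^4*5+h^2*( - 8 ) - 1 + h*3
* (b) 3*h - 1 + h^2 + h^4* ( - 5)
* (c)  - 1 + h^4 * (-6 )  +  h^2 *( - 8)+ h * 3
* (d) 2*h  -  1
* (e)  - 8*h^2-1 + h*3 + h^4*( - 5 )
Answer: e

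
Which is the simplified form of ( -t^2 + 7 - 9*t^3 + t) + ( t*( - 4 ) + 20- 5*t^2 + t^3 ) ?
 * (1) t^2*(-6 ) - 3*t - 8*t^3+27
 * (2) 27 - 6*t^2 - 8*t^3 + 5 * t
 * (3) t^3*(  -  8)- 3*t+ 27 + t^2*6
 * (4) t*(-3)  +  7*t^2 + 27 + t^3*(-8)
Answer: 1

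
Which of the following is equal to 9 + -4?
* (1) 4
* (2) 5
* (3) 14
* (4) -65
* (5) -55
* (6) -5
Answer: 2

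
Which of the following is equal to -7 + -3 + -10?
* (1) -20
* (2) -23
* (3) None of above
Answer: 1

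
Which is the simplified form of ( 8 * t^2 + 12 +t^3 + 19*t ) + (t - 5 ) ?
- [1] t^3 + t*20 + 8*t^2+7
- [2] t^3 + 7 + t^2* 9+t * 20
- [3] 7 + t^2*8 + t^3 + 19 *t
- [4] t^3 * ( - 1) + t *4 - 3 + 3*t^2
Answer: 1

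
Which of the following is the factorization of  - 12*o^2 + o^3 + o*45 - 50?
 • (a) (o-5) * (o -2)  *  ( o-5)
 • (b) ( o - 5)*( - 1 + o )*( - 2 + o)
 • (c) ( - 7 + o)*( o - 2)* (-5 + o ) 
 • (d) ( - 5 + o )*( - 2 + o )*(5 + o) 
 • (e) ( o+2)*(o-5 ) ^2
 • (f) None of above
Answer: a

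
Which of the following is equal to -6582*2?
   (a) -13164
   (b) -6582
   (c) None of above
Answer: a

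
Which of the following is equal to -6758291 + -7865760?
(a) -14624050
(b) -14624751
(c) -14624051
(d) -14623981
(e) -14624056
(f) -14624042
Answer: c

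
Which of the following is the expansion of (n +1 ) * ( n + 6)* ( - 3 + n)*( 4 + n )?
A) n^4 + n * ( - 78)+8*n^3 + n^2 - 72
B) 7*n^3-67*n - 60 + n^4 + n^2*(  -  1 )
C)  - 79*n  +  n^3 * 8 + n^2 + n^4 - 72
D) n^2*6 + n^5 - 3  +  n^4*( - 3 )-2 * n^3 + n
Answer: A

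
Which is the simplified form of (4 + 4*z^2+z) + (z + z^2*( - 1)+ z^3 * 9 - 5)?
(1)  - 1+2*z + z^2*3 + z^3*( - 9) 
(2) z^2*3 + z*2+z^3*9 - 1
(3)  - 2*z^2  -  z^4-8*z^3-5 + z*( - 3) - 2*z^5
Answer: 2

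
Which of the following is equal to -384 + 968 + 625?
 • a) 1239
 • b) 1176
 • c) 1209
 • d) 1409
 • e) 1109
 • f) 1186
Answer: c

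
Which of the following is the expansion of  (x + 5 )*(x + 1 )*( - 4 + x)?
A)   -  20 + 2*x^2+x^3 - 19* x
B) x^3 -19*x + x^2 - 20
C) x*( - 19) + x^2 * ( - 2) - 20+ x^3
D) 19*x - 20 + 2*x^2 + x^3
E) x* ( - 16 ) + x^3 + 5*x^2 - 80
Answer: A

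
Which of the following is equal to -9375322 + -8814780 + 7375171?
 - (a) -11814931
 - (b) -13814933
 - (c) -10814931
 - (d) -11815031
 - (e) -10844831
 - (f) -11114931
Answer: c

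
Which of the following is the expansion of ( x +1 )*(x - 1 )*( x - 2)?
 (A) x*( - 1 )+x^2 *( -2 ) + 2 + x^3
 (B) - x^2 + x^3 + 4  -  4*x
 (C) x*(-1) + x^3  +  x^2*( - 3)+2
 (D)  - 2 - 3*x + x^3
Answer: A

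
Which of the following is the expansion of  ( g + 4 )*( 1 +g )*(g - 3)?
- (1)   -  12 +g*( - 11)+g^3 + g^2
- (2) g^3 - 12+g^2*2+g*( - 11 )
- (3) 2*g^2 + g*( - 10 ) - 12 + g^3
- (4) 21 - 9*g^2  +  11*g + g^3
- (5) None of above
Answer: 2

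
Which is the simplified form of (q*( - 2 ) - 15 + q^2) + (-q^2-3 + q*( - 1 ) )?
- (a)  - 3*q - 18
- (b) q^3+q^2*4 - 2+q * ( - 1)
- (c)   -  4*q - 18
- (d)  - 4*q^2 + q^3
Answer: a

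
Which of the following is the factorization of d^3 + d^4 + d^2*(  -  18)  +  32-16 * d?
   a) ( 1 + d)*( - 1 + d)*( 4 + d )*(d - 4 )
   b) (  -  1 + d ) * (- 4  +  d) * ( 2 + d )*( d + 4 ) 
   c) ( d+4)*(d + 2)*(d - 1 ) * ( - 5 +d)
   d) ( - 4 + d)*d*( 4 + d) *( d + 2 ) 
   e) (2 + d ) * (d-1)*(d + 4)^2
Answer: b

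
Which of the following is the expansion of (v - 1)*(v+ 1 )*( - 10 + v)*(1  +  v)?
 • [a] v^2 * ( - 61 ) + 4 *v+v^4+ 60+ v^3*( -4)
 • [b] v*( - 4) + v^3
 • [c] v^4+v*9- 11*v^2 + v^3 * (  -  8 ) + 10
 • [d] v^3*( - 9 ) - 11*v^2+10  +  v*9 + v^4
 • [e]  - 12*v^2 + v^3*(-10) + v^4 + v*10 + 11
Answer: d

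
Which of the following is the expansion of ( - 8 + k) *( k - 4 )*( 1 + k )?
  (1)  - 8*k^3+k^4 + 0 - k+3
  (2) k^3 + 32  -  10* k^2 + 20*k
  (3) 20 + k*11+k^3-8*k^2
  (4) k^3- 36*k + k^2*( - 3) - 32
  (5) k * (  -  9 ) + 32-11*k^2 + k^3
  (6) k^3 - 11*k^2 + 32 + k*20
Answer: 6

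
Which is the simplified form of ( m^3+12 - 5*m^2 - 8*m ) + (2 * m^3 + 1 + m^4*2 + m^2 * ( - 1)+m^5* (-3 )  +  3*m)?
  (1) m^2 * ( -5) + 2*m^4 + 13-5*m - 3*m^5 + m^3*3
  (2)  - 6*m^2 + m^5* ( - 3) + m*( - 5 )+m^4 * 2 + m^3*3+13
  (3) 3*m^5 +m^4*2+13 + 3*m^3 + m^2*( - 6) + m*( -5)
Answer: 2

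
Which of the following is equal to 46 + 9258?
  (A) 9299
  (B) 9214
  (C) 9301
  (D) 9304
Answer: D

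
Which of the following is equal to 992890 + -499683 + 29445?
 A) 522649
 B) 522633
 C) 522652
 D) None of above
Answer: C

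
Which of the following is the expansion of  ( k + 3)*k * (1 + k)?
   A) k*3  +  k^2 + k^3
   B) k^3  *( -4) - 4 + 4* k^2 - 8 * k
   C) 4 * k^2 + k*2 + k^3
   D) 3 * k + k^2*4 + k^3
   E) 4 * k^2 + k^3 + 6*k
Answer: D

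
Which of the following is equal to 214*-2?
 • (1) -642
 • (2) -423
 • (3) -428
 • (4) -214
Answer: 3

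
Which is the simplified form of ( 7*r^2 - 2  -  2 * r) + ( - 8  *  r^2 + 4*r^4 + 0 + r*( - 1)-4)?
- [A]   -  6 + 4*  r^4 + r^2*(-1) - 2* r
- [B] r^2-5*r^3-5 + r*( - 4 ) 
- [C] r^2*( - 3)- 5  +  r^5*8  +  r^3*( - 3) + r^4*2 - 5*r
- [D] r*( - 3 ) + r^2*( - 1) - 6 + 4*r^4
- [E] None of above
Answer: D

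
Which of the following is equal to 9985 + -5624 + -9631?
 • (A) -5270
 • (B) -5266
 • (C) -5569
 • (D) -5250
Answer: A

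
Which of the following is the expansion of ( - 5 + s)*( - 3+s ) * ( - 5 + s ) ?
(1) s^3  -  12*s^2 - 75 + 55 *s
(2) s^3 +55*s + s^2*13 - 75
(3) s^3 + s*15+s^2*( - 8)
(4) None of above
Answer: 4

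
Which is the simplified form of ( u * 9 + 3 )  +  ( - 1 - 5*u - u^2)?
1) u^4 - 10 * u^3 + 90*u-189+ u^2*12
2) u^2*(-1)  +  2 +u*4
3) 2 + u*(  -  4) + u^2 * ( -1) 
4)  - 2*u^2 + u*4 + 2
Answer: 2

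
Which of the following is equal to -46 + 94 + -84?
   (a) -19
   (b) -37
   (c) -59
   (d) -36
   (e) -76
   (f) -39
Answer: d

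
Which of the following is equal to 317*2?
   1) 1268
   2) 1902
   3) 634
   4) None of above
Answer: 3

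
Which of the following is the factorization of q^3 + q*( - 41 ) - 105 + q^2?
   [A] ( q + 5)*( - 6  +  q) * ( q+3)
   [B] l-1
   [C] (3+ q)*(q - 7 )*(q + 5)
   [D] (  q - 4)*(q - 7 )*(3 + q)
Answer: C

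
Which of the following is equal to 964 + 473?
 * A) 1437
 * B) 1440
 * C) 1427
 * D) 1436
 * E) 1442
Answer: A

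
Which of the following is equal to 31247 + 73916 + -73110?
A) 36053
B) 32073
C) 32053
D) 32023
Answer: C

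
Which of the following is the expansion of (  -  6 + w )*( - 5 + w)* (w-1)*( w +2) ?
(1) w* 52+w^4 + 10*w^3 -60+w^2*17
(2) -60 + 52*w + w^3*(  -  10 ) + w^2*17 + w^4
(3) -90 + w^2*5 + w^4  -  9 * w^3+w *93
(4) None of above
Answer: 2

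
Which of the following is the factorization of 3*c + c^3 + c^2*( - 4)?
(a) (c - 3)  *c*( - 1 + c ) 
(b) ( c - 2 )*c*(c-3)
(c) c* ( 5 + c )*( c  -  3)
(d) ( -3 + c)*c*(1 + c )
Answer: a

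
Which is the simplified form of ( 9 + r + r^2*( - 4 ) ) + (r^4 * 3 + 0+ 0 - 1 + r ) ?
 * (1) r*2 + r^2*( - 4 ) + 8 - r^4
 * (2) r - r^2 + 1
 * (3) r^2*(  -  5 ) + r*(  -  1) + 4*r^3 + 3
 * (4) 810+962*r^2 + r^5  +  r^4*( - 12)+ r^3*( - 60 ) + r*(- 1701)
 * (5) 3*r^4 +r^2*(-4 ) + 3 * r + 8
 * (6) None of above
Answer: 6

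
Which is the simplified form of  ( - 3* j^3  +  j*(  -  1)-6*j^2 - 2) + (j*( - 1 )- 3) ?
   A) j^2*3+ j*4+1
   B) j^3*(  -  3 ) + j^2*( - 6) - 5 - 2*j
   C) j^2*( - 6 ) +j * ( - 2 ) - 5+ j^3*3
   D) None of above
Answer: B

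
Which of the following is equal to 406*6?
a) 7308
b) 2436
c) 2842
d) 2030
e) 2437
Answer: b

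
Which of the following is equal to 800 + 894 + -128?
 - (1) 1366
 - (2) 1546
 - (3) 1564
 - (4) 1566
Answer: 4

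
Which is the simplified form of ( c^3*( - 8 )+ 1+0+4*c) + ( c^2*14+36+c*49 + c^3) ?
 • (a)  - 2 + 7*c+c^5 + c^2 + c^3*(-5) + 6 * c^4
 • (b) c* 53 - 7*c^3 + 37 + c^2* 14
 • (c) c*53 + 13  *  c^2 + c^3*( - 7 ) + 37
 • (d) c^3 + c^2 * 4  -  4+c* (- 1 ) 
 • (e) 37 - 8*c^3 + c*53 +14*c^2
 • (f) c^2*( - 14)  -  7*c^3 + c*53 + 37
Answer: b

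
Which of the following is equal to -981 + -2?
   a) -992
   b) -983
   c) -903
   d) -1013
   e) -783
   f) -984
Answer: b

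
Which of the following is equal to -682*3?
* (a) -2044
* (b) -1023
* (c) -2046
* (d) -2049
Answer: c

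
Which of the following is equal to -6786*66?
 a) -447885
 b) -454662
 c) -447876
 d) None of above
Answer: c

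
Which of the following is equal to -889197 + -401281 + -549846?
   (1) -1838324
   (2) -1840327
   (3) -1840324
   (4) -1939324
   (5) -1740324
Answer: 3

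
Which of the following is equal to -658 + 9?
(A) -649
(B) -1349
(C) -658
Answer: A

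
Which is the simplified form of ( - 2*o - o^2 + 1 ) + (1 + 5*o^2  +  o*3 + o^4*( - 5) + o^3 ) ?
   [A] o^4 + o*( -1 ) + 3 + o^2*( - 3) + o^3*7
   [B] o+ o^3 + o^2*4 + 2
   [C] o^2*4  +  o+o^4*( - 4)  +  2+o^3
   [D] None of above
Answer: D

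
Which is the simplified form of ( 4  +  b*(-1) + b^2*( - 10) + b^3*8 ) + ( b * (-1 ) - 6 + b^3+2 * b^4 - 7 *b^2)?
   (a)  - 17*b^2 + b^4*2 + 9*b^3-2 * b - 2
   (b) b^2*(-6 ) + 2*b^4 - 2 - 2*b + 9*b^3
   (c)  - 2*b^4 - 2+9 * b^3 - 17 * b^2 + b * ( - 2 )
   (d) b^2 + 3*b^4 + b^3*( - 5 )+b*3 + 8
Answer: a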